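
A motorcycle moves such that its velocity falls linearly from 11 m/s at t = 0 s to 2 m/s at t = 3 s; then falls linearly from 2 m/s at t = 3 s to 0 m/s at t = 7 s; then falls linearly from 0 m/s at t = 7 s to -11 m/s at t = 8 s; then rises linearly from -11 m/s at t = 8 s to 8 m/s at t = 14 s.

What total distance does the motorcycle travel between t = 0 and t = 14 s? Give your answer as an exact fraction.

1106/19 m

Distance (not displacement) is the total path length: add the absolute areas under v-t.
0–3 s: |½(11 + 2)(3)| = 19.5 m
3–7 s: |½(2 + 0)(4)| = 4 m
7–8 s: |½(0 + -11)(1)| = 5.5 m
8–14 s: v = 0 at t = 218/19 s; triangle areas 363/19 + 192/19 = 555/19 m
Total distance = 1106/19 m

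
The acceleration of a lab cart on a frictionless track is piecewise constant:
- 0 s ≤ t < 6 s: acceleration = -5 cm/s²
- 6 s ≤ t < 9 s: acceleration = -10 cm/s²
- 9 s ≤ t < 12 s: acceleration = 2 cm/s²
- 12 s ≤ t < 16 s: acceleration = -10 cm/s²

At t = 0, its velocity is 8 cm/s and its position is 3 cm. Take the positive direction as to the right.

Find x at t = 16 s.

-561 cm

On each constant-a segment, Δv = aΔt and Δx = v₀Δt + ½aΔt²; chain segment to segment.
0–6 s: v starts 8 cm/s; Δx = 8·6 + ½·-5·6² = -42 cm; v ends -22 cm/s.
6–9 s: v starts -22 cm/s; Δx = -22·3 + ½·-10·3² = -111 cm; v ends -52 cm/s.
9–12 s: v starts -52 cm/s; Δx = -52·3 + ½·2·3² = -147 cm; v ends -46 cm/s.
12–16 s: v starts -46 cm/s; Δx = -46·4 + ½·-10·4² = -264 cm; v ends -86 cm/s.
x(16) = 3 + Σ Δx = -561 cm.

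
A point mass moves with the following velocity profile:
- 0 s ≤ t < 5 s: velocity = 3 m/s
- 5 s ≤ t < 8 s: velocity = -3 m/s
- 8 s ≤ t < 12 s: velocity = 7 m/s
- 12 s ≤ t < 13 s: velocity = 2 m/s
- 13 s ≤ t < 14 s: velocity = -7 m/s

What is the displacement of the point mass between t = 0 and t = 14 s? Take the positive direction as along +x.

Net displacement equals the area under the velocity-time graph (areas below the axis count negative).
0–5 s: 3 × 5 = 15 m
5–8 s: -3 × 3 = -9 m
8–12 s: 7 × 4 = 28 m
12–13 s: 2 × 1 = 2 m
13–14 s: -7 × 1 = -7 m
Net displacement = 29 m

29 m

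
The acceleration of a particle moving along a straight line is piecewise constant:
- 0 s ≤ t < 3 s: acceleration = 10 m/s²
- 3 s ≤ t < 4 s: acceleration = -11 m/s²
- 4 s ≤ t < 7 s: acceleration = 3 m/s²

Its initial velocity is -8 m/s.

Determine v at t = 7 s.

Δv equals the area under the a-t graph; then v = v₀ + Δv.
0–3 s: 10 × 3 = 30 m/s
3–4 s: -11 × 1 = -11 m/s
4–7 s: 3 × 3 = 9 m/s
Δv = 28 m/s, so v(7) = -8 + (28) = 20 m/s.

20 m/s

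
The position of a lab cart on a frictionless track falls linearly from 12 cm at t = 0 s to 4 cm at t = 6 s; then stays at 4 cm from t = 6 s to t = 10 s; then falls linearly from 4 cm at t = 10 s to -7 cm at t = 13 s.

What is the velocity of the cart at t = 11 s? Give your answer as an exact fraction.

Velocity is the slope of the x-t graph on 10–13 s: (-7 − 4)/(13 − 10) = -11/3 cm/s.

-11/3 cm/s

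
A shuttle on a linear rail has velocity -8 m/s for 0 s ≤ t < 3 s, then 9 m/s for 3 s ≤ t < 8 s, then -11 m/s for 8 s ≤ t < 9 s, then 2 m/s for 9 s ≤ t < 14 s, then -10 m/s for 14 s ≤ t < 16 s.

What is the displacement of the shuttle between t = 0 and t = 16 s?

Displacement is the signed area under the v-t curve.
0–3 s: -8 × 3 = -24 m
3–8 s: 9 × 5 = 45 m
8–9 s: -11 × 1 = -11 m
9–14 s: 2 × 5 = 10 m
14–16 s: -10 × 2 = -20 m
Net displacement = 0 m

0 m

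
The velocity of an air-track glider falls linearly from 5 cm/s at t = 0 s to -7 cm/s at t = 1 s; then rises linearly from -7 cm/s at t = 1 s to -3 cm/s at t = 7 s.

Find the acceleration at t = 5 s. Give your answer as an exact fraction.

Acceleration is the slope of the v-t graph on 1–7 s: (-3 − -7)/(7 − 1) = 2/3 cm/s².

2/3 cm/s²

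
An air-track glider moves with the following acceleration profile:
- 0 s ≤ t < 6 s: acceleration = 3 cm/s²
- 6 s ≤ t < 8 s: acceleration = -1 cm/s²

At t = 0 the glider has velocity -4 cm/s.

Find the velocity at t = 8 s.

Δv equals the area under the a-t graph; then v = v₀ + Δv.
0–6 s: 3 × 6 = 18 cm/s
6–8 s: -1 × 2 = -2 cm/s
Δv = 16 cm/s, so v(8) = -4 + (16) = 12 cm/s.

12 cm/s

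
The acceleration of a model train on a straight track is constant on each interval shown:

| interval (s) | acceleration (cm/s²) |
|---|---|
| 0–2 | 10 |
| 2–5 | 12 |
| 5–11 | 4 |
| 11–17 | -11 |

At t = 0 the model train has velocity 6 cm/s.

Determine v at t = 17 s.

20 cm/s

Δv equals the area under the a-t graph; then v = v₀ + Δv.
0–2 s: 10 × 2 = 20 cm/s
2–5 s: 12 × 3 = 36 cm/s
5–11 s: 4 × 6 = 24 cm/s
11–17 s: -11 × 6 = -66 cm/s
Δv = 14 cm/s, so v(17) = 6 + (14) = 20 cm/s.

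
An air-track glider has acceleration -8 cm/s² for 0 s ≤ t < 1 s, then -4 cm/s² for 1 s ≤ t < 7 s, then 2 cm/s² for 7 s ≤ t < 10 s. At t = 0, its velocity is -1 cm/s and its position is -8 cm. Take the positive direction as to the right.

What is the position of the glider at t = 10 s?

-229 cm

On each constant-a segment, Δv = aΔt and Δx = v₀Δt + ½aΔt²; chain segment to segment.
0–1 s: v starts -1 cm/s; Δx = -1·1 + ½·-8·1² = -5 cm; v ends -9 cm/s.
1–7 s: v starts -9 cm/s; Δx = -9·6 + ½·-4·6² = -126 cm; v ends -33 cm/s.
7–10 s: v starts -33 cm/s; Δx = -33·3 + ½·2·3² = -90 cm; v ends -27 cm/s.
x(10) = -8 + Σ Δx = -229 cm.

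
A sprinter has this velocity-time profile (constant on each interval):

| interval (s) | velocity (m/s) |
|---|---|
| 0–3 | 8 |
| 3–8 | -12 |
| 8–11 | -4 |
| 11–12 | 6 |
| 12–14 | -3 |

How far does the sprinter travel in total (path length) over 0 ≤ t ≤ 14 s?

Total distance travelled is ∫|v| dt — sum the magnitudes of each area piece.
0–3 s: |8| × 3 = 24 m
3–8 s: |-12| × 5 = 60 m
8–11 s: |-4| × 3 = 12 m
11–12 s: |6| × 1 = 6 m
12–14 s: |-3| × 2 = 6 m
Total distance = 108 m

108 m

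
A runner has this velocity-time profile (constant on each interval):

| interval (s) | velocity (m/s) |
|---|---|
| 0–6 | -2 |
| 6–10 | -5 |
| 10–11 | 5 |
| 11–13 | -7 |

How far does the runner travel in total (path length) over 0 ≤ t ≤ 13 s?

Total distance travelled is ∫|v| dt — sum the magnitudes of each area piece.
0–6 s: |-2| × 6 = 12 m
6–10 s: |-5| × 4 = 20 m
10–11 s: |5| × 1 = 5 m
11–13 s: |-7| × 2 = 14 m
Total distance = 51 m

51 m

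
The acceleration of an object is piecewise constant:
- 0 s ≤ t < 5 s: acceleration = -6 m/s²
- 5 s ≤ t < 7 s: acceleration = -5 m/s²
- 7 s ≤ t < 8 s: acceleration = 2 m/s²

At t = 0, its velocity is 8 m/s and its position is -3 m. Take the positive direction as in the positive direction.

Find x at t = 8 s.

-123 m

On each constant-a segment, Δv = aΔt and Δx = v₀Δt + ½aΔt²; chain segment to segment.
0–5 s: v starts 8 m/s; Δx = 8·5 + ½·-6·5² = -35 m; v ends -22 m/s.
5–7 s: v starts -22 m/s; Δx = -22·2 + ½·-5·2² = -54 m; v ends -32 m/s.
7–8 s: v starts -32 m/s; Δx = -32·1 + ½·2·1² = -31 m; v ends -30 m/s.
x(8) = -3 + Σ Δx = -123 m.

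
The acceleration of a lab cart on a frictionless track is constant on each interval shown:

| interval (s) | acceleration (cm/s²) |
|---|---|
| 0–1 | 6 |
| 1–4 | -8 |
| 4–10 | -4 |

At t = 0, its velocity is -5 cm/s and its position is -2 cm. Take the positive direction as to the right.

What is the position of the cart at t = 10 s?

On each constant-a segment, Δv = aΔt and Δx = v₀Δt + ½aΔt²; chain segment to segment.
0–1 s: v starts -5 cm/s; Δx = -5·1 + ½·6·1² = -2 cm; v ends 1 cm/s.
1–4 s: v starts 1 cm/s; Δx = 1·3 + ½·-8·3² = -33 cm; v ends -23 cm/s.
4–10 s: v starts -23 cm/s; Δx = -23·6 + ½·-4·6² = -210 cm; v ends -47 cm/s.
x(10) = -2 + Σ Δx = -247 cm.

-247 cm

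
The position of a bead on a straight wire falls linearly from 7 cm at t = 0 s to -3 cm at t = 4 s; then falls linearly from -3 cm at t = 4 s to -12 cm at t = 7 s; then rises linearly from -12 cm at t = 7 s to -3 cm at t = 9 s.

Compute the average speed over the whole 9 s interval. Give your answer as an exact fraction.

Average speed = (total path length)/(elapsed time); on a piecewise-linear x-t graph the path length is Σ|Δx|.
0–4 s: |Δx| = |-3 − 7| = 10 cm
4–7 s: |Δx| = |-12 − -3| = 9 cm
7–9 s: |Δx| = |-3 − -12| = 9 cm
Total path = 28 cm; average speed = 28/9 = 28/9 cm/s.

28/9 cm/s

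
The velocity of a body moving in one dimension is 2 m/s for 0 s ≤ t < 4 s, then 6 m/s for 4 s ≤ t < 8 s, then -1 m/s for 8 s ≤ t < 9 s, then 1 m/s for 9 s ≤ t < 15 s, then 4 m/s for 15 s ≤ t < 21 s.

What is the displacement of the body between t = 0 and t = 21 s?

Net displacement equals the area under the velocity-time graph (areas below the axis count negative).
0–4 s: 2 × 4 = 8 m
4–8 s: 6 × 4 = 24 m
8–9 s: -1 × 1 = -1 m
9–15 s: 1 × 6 = 6 m
15–21 s: 4 × 6 = 24 m
Net displacement = 61 m

61 m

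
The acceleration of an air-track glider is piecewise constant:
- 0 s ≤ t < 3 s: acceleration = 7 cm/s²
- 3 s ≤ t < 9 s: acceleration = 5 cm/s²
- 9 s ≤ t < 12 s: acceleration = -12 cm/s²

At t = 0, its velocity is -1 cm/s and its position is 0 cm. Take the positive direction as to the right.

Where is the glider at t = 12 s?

334.5 cm

On each constant-a segment, Δv = aΔt and Δx = v₀Δt + ½aΔt²; chain segment to segment.
0–3 s: v starts -1 cm/s; Δx = -1·3 + ½·7·3² = 28.5 cm; v ends 20 cm/s.
3–9 s: v starts 20 cm/s; Δx = 20·6 + ½·5·6² = 210 cm; v ends 50 cm/s.
9–12 s: v starts 50 cm/s; Δx = 50·3 + ½·-12·3² = 96 cm; v ends 14 cm/s.
x(12) = 0 + Σ Δx = 334.5 cm.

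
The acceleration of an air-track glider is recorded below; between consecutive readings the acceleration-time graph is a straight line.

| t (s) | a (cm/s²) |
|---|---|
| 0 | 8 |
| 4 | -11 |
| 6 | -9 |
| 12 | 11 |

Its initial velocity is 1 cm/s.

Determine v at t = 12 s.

-19 cm/s

Δv equals the area under the a-t graph; then v = v₀ + Δv.
0–4 s: ½(8 + -11)(4) = -6 cm/s
4–6 s: ½(-11 + -9)(2) = -20 cm/s
6–12 s: ½(-9 + 11)(6) = 6 cm/s
Δv = -20 cm/s, so v(12) = 1 + (-20) = -19 cm/s.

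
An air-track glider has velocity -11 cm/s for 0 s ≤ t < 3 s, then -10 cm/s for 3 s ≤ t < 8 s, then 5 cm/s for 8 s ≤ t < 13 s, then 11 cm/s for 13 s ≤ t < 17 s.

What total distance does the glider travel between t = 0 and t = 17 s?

Total distance travelled is ∫|v| dt — sum the magnitudes of each area piece.
0–3 s: |-11| × 3 = 33 cm
3–8 s: |-10| × 5 = 50 cm
8–13 s: |5| × 5 = 25 cm
13–17 s: |11| × 4 = 44 cm
Total distance = 152 cm

152 cm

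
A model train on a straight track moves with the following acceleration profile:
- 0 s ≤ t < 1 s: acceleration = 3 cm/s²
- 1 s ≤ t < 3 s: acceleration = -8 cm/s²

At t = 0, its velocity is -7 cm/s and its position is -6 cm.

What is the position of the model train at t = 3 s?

On each constant-a segment, Δv = aΔt and Δx = v₀Δt + ½aΔt²; chain segment to segment.
0–1 s: v starts -7 cm/s; Δx = -7·1 + ½·3·1² = -5.5 cm; v ends -4 cm/s.
1–3 s: v starts -4 cm/s; Δx = -4·2 + ½·-8·2² = -24 cm; v ends -20 cm/s.
x(3) = -6 + Σ Δx = -35.5 cm.

-35.5 cm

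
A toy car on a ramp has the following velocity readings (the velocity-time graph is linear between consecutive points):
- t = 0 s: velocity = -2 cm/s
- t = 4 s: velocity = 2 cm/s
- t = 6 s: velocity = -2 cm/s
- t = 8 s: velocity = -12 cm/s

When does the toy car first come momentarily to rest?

v changes sign on 0–4 s (from -2 to 2); the graph is linear there, so v = 0 at t = 0 + (2)·(4 − 0)/(2 − -2) = 2 s.

t = 2 s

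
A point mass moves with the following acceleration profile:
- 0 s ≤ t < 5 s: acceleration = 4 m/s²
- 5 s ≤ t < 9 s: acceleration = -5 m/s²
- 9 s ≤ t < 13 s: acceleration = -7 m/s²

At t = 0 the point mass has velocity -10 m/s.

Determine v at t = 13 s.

-38 m/s

Δv equals the area under the a-t graph; then v = v₀ + Δv.
0–5 s: 4 × 5 = 20 m/s
5–9 s: -5 × 4 = -20 m/s
9–13 s: -7 × 4 = -28 m/s
Δv = -28 m/s, so v(13) = -10 + (-28) = -38 m/s.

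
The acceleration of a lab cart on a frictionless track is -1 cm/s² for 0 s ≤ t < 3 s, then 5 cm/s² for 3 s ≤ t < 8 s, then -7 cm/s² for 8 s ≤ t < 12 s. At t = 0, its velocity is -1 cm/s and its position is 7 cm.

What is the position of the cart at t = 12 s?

70 cm

On each constant-a segment, Δv = aΔt and Δx = v₀Δt + ½aΔt²; chain segment to segment.
0–3 s: v starts -1 cm/s; Δx = -1·3 + ½·-1·3² = -7.5 cm; v ends -4 cm/s.
3–8 s: v starts -4 cm/s; Δx = -4·5 + ½·5·5² = 42.5 cm; v ends 21 cm/s.
8–12 s: v starts 21 cm/s; Δx = 21·4 + ½·-7·4² = 28 cm; v ends -7 cm/s.
x(12) = 7 + Σ Δx = 70 cm.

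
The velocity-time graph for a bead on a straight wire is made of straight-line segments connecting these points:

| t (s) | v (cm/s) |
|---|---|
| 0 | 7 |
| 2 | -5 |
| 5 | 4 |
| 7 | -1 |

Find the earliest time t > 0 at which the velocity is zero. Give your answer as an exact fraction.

v changes sign on 0–2 s (from 7 to -5); the graph is linear there, so v = 0 at t = 0 + (-7)·(2 − 0)/(-5 − 7) = 7/6 s.

t = 7/6 s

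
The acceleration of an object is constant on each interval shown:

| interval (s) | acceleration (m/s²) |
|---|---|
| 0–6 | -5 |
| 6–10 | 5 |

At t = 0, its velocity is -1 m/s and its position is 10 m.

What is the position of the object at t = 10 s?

On each constant-a segment, Δv = aΔt and Δx = v₀Δt + ½aΔt²; chain segment to segment.
0–6 s: v starts -1 m/s; Δx = -1·6 + ½·-5·6² = -96 m; v ends -31 m/s.
6–10 s: v starts -31 m/s; Δx = -31·4 + ½·5·4² = -84 m; v ends -11 m/s.
x(10) = 10 + Σ Δx = -170 m.

-170 m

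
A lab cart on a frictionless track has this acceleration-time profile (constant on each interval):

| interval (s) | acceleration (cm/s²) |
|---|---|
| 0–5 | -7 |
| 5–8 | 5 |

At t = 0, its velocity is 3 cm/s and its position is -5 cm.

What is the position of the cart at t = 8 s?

On each constant-a segment, Δv = aΔt and Δx = v₀Δt + ½aΔt²; chain segment to segment.
0–5 s: v starts 3 cm/s; Δx = 3·5 + ½·-7·5² = -72.5 cm; v ends -32 cm/s.
5–8 s: v starts -32 cm/s; Δx = -32·3 + ½·5·3² = -73.5 cm; v ends -17 cm/s.
x(8) = -5 + Σ Δx = -151 cm.

-151 cm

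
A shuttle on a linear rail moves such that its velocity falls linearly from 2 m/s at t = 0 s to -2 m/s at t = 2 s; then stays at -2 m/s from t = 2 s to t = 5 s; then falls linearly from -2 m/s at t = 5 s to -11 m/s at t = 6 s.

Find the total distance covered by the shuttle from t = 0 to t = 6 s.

Total distance travelled is ∫|v| dt — sum the magnitudes of each area piece.
0–2 s: v = 0 at t = 1 s; triangle areas 1 + 1 = 2 m
2–5 s: |-2| × 3 = 6 m
5–6 s: |½(-2 + -11)(1)| = 6.5 m
Total distance = 14.5 m

14.5 m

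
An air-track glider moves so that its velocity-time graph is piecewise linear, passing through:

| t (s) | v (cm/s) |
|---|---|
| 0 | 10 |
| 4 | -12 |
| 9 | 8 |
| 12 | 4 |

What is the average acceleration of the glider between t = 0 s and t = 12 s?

Average acceleration = Δv/Δt = (4 − 10)/(12 − 0) = -0.5 cm/s².

-0.5 cm/s²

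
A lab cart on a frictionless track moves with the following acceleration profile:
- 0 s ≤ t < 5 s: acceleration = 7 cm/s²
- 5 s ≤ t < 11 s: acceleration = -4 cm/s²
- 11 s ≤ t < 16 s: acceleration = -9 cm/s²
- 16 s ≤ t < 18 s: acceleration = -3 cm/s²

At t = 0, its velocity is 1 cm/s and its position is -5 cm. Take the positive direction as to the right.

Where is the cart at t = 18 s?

107 cm

On each constant-a segment, Δv = aΔt and Δx = v₀Δt + ½aΔt²; chain segment to segment.
0–5 s: v starts 1 cm/s; Δx = 1·5 + ½·7·5² = 92.5 cm; v ends 36 cm/s.
5–11 s: v starts 36 cm/s; Δx = 36·6 + ½·-4·6² = 144 cm; v ends 12 cm/s.
11–16 s: v starts 12 cm/s; Δx = 12·5 + ½·-9·5² = -52.5 cm; v ends -33 cm/s.
16–18 s: v starts -33 cm/s; Δx = -33·2 + ½·-3·2² = -72 cm; v ends -39 cm/s.
x(18) = -5 + Σ Δx = 107 cm.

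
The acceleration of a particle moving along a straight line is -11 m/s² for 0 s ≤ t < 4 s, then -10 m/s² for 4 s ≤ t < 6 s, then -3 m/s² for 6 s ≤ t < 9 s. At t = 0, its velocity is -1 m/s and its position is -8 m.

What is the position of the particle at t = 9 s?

-418.5 m

On each constant-a segment, Δv = aΔt and Δx = v₀Δt + ½aΔt²; chain segment to segment.
0–4 s: v starts -1 m/s; Δx = -1·4 + ½·-11·4² = -92 m; v ends -45 m/s.
4–6 s: v starts -45 m/s; Δx = -45·2 + ½·-10·2² = -110 m; v ends -65 m/s.
6–9 s: v starts -65 m/s; Δx = -65·3 + ½·-3·3² = -208.5 m; v ends -74 m/s.
x(9) = -8 + Σ Δx = -418.5 m.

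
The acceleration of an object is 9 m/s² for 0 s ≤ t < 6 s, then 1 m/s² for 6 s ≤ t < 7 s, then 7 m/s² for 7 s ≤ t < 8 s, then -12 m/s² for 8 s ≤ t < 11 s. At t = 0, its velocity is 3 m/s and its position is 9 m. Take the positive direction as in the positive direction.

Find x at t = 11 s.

449 m

On each constant-a segment, Δv = aΔt and Δx = v₀Δt + ½aΔt²; chain segment to segment.
0–6 s: v starts 3 m/s; Δx = 3·6 + ½·9·6² = 180 m; v ends 57 m/s.
6–7 s: v starts 57 m/s; Δx = 57·1 + ½·1·1² = 57.5 m; v ends 58 m/s.
7–8 s: v starts 58 m/s; Δx = 58·1 + ½·7·1² = 61.5 m; v ends 65 m/s.
8–11 s: v starts 65 m/s; Δx = 65·3 + ½·-12·3² = 141 m; v ends 29 m/s.
x(11) = 9 + Σ Δx = 449 m.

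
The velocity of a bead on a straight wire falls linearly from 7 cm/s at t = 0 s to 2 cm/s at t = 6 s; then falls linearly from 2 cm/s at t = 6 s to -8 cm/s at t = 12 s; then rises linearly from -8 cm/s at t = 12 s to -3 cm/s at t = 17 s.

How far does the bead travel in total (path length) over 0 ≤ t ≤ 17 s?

74.9 cm

Distance (not displacement) is the total path length: add the absolute areas under v-t.
0–6 s: |½(7 + 2)(6)| = 27 cm
6–12 s: v = 0 at t = 7.2 s; triangle areas 1.2 + 19.2 = 20.4 cm
12–17 s: |½(-8 + -3)(5)| = 27.5 cm
Total distance = 74.9 cm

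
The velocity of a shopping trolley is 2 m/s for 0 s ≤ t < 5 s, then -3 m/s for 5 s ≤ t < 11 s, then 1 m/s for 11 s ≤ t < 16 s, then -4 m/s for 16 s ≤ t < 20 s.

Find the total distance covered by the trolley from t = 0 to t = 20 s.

49 m

Total distance travelled is ∫|v| dt — sum the magnitudes of each area piece.
0–5 s: |2| × 5 = 10 m
5–11 s: |-3| × 6 = 18 m
11–16 s: |1| × 5 = 5 m
16–20 s: |-4| × 4 = 16 m
Total distance = 49 m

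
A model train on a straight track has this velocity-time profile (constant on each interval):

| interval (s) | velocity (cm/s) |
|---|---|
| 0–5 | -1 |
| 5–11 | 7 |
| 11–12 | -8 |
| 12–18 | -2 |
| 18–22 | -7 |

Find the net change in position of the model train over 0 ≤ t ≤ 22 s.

-11 cm

Net displacement equals the area under the velocity-time graph (areas below the axis count negative).
0–5 s: -1 × 5 = -5 cm
5–11 s: 7 × 6 = 42 cm
11–12 s: -8 × 1 = -8 cm
12–18 s: -2 × 6 = -12 cm
18–22 s: -7 × 4 = -28 cm
Net displacement = -11 cm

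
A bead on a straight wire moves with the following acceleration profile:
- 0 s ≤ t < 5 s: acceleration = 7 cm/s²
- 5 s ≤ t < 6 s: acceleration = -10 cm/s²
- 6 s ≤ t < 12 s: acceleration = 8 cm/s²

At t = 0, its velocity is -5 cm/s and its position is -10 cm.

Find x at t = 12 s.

341.5 cm

On each constant-a segment, Δv = aΔt and Δx = v₀Δt + ½aΔt²; chain segment to segment.
0–5 s: v starts -5 cm/s; Δx = -5·5 + ½·7·5² = 62.5 cm; v ends 30 cm/s.
5–6 s: v starts 30 cm/s; Δx = 30·1 + ½·-10·1² = 25 cm; v ends 20 cm/s.
6–12 s: v starts 20 cm/s; Δx = 20·6 + ½·8·6² = 264 cm; v ends 68 cm/s.
x(12) = -10 + Σ Δx = 341.5 cm.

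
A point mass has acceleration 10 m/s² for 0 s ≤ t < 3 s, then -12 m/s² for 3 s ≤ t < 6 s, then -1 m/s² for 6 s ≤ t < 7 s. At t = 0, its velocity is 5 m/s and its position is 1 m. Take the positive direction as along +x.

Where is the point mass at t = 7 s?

110.5 m

On each constant-a segment, Δv = aΔt and Δx = v₀Δt + ½aΔt²; chain segment to segment.
0–3 s: v starts 5 m/s; Δx = 5·3 + ½·10·3² = 60 m; v ends 35 m/s.
3–6 s: v starts 35 m/s; Δx = 35·3 + ½·-12·3² = 51 m; v ends -1 m/s.
6–7 s: v starts -1 m/s; Δx = -1·1 + ½·-1·1² = -1.5 m; v ends -2 m/s.
x(7) = 1 + Σ Δx = 110.5 m.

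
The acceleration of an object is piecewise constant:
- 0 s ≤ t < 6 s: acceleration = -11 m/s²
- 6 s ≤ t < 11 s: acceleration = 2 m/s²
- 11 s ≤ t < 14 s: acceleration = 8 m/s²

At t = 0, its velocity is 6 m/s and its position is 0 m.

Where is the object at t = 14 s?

-551 m

On each constant-a segment, Δv = aΔt and Δx = v₀Δt + ½aΔt²; chain segment to segment.
0–6 s: v starts 6 m/s; Δx = 6·6 + ½·-11·6² = -162 m; v ends -60 m/s.
6–11 s: v starts -60 m/s; Δx = -60·5 + ½·2·5² = -275 m; v ends -50 m/s.
11–14 s: v starts -50 m/s; Δx = -50·3 + ½·8·3² = -114 m; v ends -26 m/s.
x(14) = 0 + Σ Δx = -551 m.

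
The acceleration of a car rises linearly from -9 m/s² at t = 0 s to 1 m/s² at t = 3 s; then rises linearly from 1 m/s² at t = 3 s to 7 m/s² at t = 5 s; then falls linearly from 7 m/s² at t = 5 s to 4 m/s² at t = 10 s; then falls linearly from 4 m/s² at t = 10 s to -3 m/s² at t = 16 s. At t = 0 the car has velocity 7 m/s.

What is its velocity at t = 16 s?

Δv equals the area under the a-t graph; then v = v₀ + Δv.
0–3 s: ½(-9 + 1)(3) = -12 m/s
3–5 s: ½(1 + 7)(2) = 8 m/s
5–10 s: ½(7 + 4)(5) = 27.5 m/s
10–16 s: ½(4 + -3)(6) = 3 m/s
Δv = 26.5 m/s, so v(16) = 7 + (26.5) = 33.5 m/s.

33.5 m/s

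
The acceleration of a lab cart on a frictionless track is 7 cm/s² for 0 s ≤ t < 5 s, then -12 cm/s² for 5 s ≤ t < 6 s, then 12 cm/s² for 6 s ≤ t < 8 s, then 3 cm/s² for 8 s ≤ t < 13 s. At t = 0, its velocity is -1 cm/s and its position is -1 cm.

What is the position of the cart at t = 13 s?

445 cm

On each constant-a segment, Δv = aΔt and Δx = v₀Δt + ½aΔt²; chain segment to segment.
0–5 s: v starts -1 cm/s; Δx = -1·5 + ½·7·5² = 82.5 cm; v ends 34 cm/s.
5–6 s: v starts 34 cm/s; Δx = 34·1 + ½·-12·1² = 28 cm; v ends 22 cm/s.
6–8 s: v starts 22 cm/s; Δx = 22·2 + ½·12·2² = 68 cm; v ends 46 cm/s.
8–13 s: v starts 46 cm/s; Δx = 46·5 + ½·3·5² = 267.5 cm; v ends 61 cm/s.
x(13) = -1 + Σ Δx = 445 cm.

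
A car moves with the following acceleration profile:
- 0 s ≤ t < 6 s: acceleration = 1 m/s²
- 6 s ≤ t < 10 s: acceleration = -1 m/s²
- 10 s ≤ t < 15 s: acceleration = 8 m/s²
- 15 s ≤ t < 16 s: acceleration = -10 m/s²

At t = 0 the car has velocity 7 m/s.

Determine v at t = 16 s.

Δv equals the area under the a-t graph; then v = v₀ + Δv.
0–6 s: 1 × 6 = 6 m/s
6–10 s: -1 × 4 = -4 m/s
10–15 s: 8 × 5 = 40 m/s
15–16 s: -10 × 1 = -10 m/s
Δv = 32 m/s, so v(16) = 7 + (32) = 39 m/s.

39 m/s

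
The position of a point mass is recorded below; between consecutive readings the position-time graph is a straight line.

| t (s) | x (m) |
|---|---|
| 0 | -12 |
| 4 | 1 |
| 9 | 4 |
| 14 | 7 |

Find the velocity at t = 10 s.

0.6 m/s

Velocity is the slope of the x-t graph on 9–14 s: (7 − 4)/(14 − 9) = 0.6 m/s.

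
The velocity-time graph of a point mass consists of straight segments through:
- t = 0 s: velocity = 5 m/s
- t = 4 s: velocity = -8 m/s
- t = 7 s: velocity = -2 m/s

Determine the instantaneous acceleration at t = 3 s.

-3.25 m/s²

Acceleration is the slope of the v-t graph on 0–4 s: (-8 − 5)/(4 − 0) = -3.25 m/s².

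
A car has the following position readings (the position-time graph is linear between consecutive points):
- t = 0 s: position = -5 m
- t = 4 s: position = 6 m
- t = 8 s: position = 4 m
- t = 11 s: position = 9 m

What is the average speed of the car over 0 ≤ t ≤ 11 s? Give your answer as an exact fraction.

Average speed = (total path length)/(elapsed time); on a piecewise-linear x-t graph the path length is Σ|Δx|.
0–4 s: |Δx| = |6 − -5| = 11 m
4–8 s: |Δx| = |4 − 6| = 2 m
8–11 s: |Δx| = |9 − 4| = 5 m
Total path = 18 m; average speed = 18/11 = 18/11 m/s.

18/11 m/s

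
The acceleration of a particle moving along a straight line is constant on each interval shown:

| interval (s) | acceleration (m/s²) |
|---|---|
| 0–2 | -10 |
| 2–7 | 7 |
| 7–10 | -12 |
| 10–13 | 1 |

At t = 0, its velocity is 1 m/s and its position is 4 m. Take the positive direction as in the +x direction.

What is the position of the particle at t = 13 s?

-83 m

On each constant-a segment, Δv = aΔt and Δx = v₀Δt + ½aΔt²; chain segment to segment.
0–2 s: v starts 1 m/s; Δx = 1·2 + ½·-10·2² = -18 m; v ends -19 m/s.
2–7 s: v starts -19 m/s; Δx = -19·5 + ½·7·5² = -7.5 m; v ends 16 m/s.
7–10 s: v starts 16 m/s; Δx = 16·3 + ½·-12·3² = -6 m; v ends -20 m/s.
10–13 s: v starts -20 m/s; Δx = -20·3 + ½·1·3² = -55.5 m; v ends -17 m/s.
x(13) = 4 + Σ Δx = -83 m.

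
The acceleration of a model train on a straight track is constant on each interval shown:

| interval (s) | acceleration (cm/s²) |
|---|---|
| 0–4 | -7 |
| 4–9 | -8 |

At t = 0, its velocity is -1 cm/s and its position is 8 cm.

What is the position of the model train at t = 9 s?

-297 cm

On each constant-a segment, Δv = aΔt and Δx = v₀Δt + ½aΔt²; chain segment to segment.
0–4 s: v starts -1 cm/s; Δx = -1·4 + ½·-7·4² = -60 cm; v ends -29 cm/s.
4–9 s: v starts -29 cm/s; Δx = -29·5 + ½·-8·5² = -245 cm; v ends -69 cm/s.
x(9) = 8 + Σ Δx = -297 cm.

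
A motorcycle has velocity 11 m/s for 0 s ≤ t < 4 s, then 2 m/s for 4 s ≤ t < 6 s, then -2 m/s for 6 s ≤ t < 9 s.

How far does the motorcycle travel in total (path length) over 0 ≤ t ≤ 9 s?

Distance (not displacement) is the total path length: add the absolute areas under v-t.
0–4 s: |11| × 4 = 44 m
4–6 s: |2| × 2 = 4 m
6–9 s: |-2| × 3 = 6 m
Total distance = 54 m

54 m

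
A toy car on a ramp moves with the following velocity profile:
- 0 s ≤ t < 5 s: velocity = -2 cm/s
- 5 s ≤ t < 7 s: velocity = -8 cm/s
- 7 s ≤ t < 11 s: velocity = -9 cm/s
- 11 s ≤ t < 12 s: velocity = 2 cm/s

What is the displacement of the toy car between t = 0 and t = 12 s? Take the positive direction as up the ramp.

Displacement is the signed area under the v-t curve.
0–5 s: -2 × 5 = -10 cm
5–7 s: -8 × 2 = -16 cm
7–11 s: -9 × 4 = -36 cm
11–12 s: 2 × 1 = 2 cm
Net displacement = -60 cm

-60 cm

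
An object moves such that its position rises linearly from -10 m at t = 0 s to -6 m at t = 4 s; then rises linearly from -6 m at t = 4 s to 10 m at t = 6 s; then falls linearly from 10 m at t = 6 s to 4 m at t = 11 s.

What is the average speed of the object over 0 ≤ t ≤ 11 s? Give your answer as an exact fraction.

26/11 m/s

Average speed = (total path length)/(elapsed time); on a piecewise-linear x-t graph the path length is Σ|Δx|.
0–4 s: |Δx| = |-6 − -10| = 4 m
4–6 s: |Δx| = |10 − -6| = 16 m
6–11 s: |Δx| = |4 − 10| = 6 m
Total path = 26 m; average speed = 26/11 = 26/11 m/s.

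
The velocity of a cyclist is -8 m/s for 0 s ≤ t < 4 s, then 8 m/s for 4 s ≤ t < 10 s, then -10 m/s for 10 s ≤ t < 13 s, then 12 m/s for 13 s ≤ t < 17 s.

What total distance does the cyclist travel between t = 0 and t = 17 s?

Total distance travelled is ∫|v| dt — sum the magnitudes of each area piece.
0–4 s: |-8| × 4 = 32 m
4–10 s: |8| × 6 = 48 m
10–13 s: |-10| × 3 = 30 m
13–17 s: |12| × 4 = 48 m
Total distance = 158 m

158 m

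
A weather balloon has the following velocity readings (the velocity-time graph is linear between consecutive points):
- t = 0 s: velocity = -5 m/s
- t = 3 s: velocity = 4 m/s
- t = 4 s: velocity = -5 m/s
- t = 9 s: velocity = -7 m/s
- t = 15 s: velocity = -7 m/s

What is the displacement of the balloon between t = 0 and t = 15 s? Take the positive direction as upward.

Displacement is the signed area under the v-t curve.
0–3 s: ½(-5 + 4)(3) = -1.5 m
3–4 s: ½(4 + -5)(1) = -0.5 m
4–9 s: ½(-5 + -7)(5) = -30 m
9–15 s: -7 × 6 = -42 m
Net displacement = -74 m

-74 m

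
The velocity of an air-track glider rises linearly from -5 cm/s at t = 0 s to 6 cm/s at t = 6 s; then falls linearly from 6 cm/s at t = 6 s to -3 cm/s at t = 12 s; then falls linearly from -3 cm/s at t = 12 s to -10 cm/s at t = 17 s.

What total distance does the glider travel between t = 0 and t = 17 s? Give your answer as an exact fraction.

1411/22 cm

Total distance travelled is ∫|v| dt — sum the magnitudes of each area piece.
0–6 s: v = 0 at t = 30/11 s; triangle areas 75/11 + 108/11 = 183/11 cm
6–12 s: v = 0 at t = 10 s; triangle areas 12 + 3 = 15 cm
12–17 s: |½(-3 + -10)(5)| = 32.5 cm
Total distance = 1411/22 cm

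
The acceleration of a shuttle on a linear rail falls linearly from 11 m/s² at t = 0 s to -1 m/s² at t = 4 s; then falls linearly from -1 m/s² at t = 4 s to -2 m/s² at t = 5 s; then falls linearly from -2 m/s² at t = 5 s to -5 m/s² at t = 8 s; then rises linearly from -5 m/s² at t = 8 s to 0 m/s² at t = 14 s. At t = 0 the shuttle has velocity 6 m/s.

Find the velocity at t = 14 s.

-1 m/s

Δv equals the area under the a-t graph; then v = v₀ + Δv.
0–4 s: ½(11 + -1)(4) = 20 m/s
4–5 s: ½(-1 + -2)(1) = -1.5 m/s
5–8 s: ½(-2 + -5)(3) = -10.5 m/s
8–14 s: ½(-5 + 0)(6) = -15 m/s
Δv = -7 m/s, so v(14) = 6 + (-7) = -1 m/s.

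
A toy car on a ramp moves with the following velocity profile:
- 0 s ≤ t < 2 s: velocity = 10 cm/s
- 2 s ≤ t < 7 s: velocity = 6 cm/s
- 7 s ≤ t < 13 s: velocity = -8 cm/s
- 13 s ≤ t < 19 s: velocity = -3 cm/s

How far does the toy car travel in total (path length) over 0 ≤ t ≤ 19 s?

Distance (not displacement) is the total path length: add the absolute areas under v-t.
0–2 s: |10| × 2 = 20 cm
2–7 s: |6| × 5 = 30 cm
7–13 s: |-8| × 6 = 48 cm
13–19 s: |-3| × 6 = 18 cm
Total distance = 116 cm

116 cm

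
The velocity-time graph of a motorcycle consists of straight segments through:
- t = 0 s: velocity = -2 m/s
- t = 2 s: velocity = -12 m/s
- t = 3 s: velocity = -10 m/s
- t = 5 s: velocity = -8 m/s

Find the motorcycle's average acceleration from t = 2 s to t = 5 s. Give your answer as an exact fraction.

4/3 m/s²

Average acceleration = Δv/Δt = (-8 − -12)/(5 − 2) = 4/3 m/s².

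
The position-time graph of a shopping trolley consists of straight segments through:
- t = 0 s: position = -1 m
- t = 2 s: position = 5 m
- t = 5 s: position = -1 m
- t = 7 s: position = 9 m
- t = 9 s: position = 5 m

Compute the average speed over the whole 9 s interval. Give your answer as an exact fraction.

Average speed = (total path length)/(elapsed time); on a piecewise-linear x-t graph the path length is Σ|Δx|.
0–2 s: |Δx| = |5 − -1| = 6 m
2–5 s: |Δx| = |-1 − 5| = 6 m
5–7 s: |Δx| = |9 − -1| = 10 m
7–9 s: |Δx| = |5 − 9| = 4 m
Total path = 26 m; average speed = 26/9 = 26/9 m/s.

26/9 m/s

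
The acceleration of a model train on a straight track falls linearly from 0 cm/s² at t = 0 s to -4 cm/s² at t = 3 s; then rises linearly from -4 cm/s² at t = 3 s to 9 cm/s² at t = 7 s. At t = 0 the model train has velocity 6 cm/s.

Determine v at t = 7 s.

Δv equals the area under the a-t graph; then v = v₀ + Δv.
0–3 s: ½(0 + -4)(3) = -6 cm/s
3–7 s: ½(-4 + 9)(4) = 10 cm/s
Δv = 4 cm/s, so v(7) = 6 + (4) = 10 cm/s.

10 cm/s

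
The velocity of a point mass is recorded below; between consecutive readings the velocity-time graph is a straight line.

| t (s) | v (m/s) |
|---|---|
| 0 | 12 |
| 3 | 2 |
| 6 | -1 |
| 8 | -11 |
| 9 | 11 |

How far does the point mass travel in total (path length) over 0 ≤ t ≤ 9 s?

41 m

Total distance travelled is ∫|v| dt — sum the magnitudes of each area piece.
0–3 s: |½(12 + 2)(3)| = 21 m
3–6 s: v = 0 at t = 5 s; triangle areas 2 + 0.5 = 2.5 m
6–8 s: |½(-1 + -11)(2)| = 12 m
8–9 s: v = 0 at t = 8.5 s; triangle areas 2.75 + 2.75 = 5.5 m
Total distance = 41 m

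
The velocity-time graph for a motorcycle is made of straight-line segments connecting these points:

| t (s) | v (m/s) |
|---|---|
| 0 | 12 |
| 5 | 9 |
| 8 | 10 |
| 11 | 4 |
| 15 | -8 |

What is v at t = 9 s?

8 m/s

On 8–11 s the graph is linear from 10 to 4 m/s: v(9) = 10 + (4 − 10)·(9 − 8)/(11 − 8) = 8 m/s.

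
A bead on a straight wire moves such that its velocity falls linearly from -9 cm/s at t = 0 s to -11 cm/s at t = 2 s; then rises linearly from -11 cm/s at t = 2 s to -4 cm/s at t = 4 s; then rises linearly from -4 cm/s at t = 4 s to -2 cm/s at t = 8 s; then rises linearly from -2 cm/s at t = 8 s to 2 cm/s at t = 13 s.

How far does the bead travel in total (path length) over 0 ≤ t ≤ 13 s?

Total distance travelled is ∫|v| dt — sum the magnitudes of each area piece.
0–2 s: |½(-9 + -11)(2)| = 20 cm
2–4 s: |½(-11 + -4)(2)| = 15 cm
4–8 s: |½(-4 + -2)(4)| = 12 cm
8–13 s: v = 0 at t = 10.5 s; triangle areas 2.5 + 2.5 = 5 cm
Total distance = 52 cm

52 cm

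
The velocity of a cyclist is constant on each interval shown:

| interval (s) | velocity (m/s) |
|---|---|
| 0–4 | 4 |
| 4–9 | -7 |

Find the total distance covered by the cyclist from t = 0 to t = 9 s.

Distance (not displacement) is the total path length: add the absolute areas under v-t.
0–4 s: |4| × 4 = 16 m
4–9 s: |-7| × 5 = 35 m
Total distance = 51 m

51 m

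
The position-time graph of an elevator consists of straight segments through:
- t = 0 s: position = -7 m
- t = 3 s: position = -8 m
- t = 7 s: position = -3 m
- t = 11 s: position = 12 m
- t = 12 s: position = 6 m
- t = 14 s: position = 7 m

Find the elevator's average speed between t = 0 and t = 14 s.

2 m/s

Average speed = (total path length)/(elapsed time); on a piecewise-linear x-t graph the path length is Σ|Δx|.
0–3 s: |Δx| = |-8 − -7| = 1 m
3–7 s: |Δx| = |-3 − -8| = 5 m
7–11 s: |Δx| = |12 − -3| = 15 m
11–12 s: |Δx| = |6 − 12| = 6 m
12–14 s: |Δx| = |7 − 6| = 1 m
Total path = 28 m; average speed = 28/14 = 2 m/s.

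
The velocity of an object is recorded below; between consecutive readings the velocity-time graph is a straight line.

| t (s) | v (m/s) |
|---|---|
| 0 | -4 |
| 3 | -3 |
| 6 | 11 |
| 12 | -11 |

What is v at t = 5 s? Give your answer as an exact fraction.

On 3–6 s the graph is linear from -3 to 11 m/s: v(5) = -3 + (11 − -3)·(5 − 3)/(6 − 3) = 19/3 m/s.

19/3 m/s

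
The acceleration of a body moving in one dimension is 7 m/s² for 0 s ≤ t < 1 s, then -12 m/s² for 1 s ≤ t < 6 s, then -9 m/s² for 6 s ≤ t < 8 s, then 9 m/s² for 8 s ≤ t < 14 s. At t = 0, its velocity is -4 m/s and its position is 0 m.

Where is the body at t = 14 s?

-555.5 m

On each constant-a segment, Δv = aΔt and Δx = v₀Δt + ½aΔt²; chain segment to segment.
0–1 s: v starts -4 m/s; Δx = -4·1 + ½·7·1² = -0.5 m; v ends 3 m/s.
1–6 s: v starts 3 m/s; Δx = 3·5 + ½·-12·5² = -135 m; v ends -57 m/s.
6–8 s: v starts -57 m/s; Δx = -57·2 + ½·-9·2² = -132 m; v ends -75 m/s.
8–14 s: v starts -75 m/s; Δx = -75·6 + ½·9·6² = -288 m; v ends -21 m/s.
x(14) = 0 + Σ Δx = -555.5 m.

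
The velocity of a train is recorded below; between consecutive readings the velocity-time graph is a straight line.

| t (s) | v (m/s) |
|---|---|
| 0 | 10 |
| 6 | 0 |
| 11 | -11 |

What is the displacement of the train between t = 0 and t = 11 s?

Net displacement equals the area under the velocity-time graph (areas below the axis count negative).
0–6 s: ½(10 + 0)(6) = 30 m
6–11 s: ½(0 + -11)(5) = -27.5 m
Net displacement = 2.5 m

2.5 m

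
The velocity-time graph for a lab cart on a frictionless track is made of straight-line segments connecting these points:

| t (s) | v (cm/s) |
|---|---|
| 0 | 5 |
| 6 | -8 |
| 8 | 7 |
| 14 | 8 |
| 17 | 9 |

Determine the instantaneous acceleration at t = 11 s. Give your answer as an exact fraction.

1/6 cm/s²

Acceleration is the slope of the v-t graph on 8–14 s: (8 − 7)/(14 − 8) = 1/6 cm/s².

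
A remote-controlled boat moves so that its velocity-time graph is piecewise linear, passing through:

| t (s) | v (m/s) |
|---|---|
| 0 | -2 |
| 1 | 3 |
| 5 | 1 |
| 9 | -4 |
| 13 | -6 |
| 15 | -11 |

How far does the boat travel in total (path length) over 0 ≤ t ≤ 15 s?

Distance (not displacement) is the total path length: add the absolute areas under v-t.
0–1 s: v = 0 at t = 0.4 s; triangle areas 0.4 + 0.9 = 1.3 m
1–5 s: |½(3 + 1)(4)| = 8 m
5–9 s: v = 0 at t = 5.8 s; triangle areas 0.4 + 6.4 = 6.8 m
9–13 s: |½(-4 + -6)(4)| = 20 m
13–15 s: |½(-6 + -11)(2)| = 17 m
Total distance = 53.1 m

53.1 m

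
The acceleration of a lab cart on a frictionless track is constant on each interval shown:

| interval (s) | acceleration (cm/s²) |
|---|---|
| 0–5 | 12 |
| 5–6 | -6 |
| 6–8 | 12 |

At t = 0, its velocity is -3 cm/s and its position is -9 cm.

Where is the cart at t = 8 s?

306 cm

On each constant-a segment, Δv = aΔt and Δx = v₀Δt + ½aΔt²; chain segment to segment.
0–5 s: v starts -3 cm/s; Δx = -3·5 + ½·12·5² = 135 cm; v ends 57 cm/s.
5–6 s: v starts 57 cm/s; Δx = 57·1 + ½·-6·1² = 54 cm; v ends 51 cm/s.
6–8 s: v starts 51 cm/s; Δx = 51·2 + ½·12·2² = 126 cm; v ends 75 cm/s.
x(8) = -9 + Σ Δx = 306 cm.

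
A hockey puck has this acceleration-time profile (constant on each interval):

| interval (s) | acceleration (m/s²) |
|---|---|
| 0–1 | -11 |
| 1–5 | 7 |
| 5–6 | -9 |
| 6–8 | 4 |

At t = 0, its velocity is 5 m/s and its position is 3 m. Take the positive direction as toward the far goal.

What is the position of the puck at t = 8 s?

On each constant-a segment, Δv = aΔt and Δx = v₀Δt + ½aΔt²; chain segment to segment.
0–1 s: v starts 5 m/s; Δx = 5·1 + ½·-11·1² = -0.5 m; v ends -6 m/s.
1–5 s: v starts -6 m/s; Δx = -6·4 + ½·7·4² = 32 m; v ends 22 m/s.
5–6 s: v starts 22 m/s; Δx = 22·1 + ½·-9·1² = 17.5 m; v ends 13 m/s.
6–8 s: v starts 13 m/s; Δx = 13·2 + ½·4·2² = 34 m; v ends 21 m/s.
x(8) = 3 + Σ Δx = 86 m.

86 m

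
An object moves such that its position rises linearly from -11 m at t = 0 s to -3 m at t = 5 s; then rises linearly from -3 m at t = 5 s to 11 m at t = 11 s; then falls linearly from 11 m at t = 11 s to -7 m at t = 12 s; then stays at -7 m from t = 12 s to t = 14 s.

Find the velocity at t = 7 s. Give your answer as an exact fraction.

Velocity is the slope of the x-t graph on 5–11 s: (11 − -3)/(11 − 5) = 7/3 m/s.

7/3 m/s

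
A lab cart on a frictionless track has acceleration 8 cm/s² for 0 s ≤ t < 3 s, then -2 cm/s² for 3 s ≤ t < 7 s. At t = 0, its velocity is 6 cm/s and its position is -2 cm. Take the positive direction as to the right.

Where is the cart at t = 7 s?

On each constant-a segment, Δv = aΔt and Δx = v₀Δt + ½aΔt²; chain segment to segment.
0–3 s: v starts 6 cm/s; Δx = 6·3 + ½·8·3² = 54 cm; v ends 30 cm/s.
3–7 s: v starts 30 cm/s; Δx = 30·4 + ½·-2·4² = 104 cm; v ends 22 cm/s.
x(7) = -2 + Σ Δx = 156 cm.

156 cm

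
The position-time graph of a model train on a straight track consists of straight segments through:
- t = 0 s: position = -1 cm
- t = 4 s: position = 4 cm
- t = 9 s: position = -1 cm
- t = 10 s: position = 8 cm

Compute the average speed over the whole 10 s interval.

1.9 cm/s

Average speed = (total path length)/(elapsed time); on a piecewise-linear x-t graph the path length is Σ|Δx|.
0–4 s: |Δx| = |4 − -1| = 5 cm
4–9 s: |Δx| = |-1 − 4| = 5 cm
9–10 s: |Δx| = |8 − -1| = 9 cm
Total path = 19 cm; average speed = 19/10 = 1.9 cm/s.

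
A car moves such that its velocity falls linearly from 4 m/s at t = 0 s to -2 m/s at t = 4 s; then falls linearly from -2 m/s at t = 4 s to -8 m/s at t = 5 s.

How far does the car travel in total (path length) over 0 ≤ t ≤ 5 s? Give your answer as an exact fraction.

Distance (not displacement) is the total path length: add the absolute areas under v-t.
0–4 s: v = 0 at t = 8/3 s; triangle areas 16/3 + 4/3 = 20/3 m
4–5 s: |½(-2 + -8)(1)| = 5 m
Total distance = 35/3 m

35/3 m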